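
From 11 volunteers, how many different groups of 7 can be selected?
C(11,7) = 11!/(7!×4!) = 330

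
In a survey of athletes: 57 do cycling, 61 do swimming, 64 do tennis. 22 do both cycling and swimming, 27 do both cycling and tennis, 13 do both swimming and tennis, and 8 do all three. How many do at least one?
|A∪B∪C| = 57+61+64-22-27-13+8 = 128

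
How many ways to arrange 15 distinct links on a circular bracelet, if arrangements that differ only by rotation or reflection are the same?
(15-1)!/2 = 87178291200/2 = 43589145600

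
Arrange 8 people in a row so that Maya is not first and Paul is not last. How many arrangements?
By inclusion-exclusion: 8! - 2×(8-1)! + (8-2)! = 40320 - 10080 + 720 = 30960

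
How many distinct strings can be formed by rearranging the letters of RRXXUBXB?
8! / (2! × 3! × 2! × 1!) = 1680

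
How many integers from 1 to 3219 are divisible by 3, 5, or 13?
⌊3219/3⌋+⌊3219/5⌋+⌊3219/13⌋ - ⌊3219/15⌋-⌊3219/39⌋-⌊3219/65⌋ + ⌊3219/195⌋ = 1073+643+247 - 214-82-49 + 16 = 1634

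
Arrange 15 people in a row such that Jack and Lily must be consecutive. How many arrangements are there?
Treat the 2 as one block: (15-2+1)! × 2! = 87178291200 × 2 = 174356582400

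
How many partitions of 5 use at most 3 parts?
By conjugation, equals partitions of 5 into parts ≤ 3. Let r_j(i) = number of partitions of i into parts ≤ j, for i = 0..5. r_1(i) = 1 for all i; r_j(i) = r_{j-1}(i) + r_j(i-j). Rows j = 2..3: ≤2: 1 1 2 2 3 3; ≤3: 1 1 2 3 4 5. r_3(5) = 5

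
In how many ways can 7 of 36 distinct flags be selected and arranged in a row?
P(36,7) = 36!/(36-7)! = 42072307200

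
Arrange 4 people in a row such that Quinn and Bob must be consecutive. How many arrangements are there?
Treat the 2 as one block: (4-2+1)! × 2! = 6 × 2 = 12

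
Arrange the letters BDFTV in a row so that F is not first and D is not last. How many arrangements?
By inclusion-exclusion: 5! - 2×(5-1)! + (5-2)! = 120 - 48 + 6 = 78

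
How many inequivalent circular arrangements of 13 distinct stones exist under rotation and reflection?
(13-1)!/2 = 479001600/2 = 239500800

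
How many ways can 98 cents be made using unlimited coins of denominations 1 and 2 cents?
Coefficient of x^98 in 1/(1-x^1) · 1/(1-x^2). Use j coins of 2 for j = 0..⌊98/2⌋ = 49, the rest in 1s: 49 + 1 = 50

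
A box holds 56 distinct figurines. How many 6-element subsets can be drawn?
C(56,6) = 56!/(6!×50!) = 32468436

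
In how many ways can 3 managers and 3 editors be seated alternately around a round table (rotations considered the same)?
Fix one of the managers: (3-1)! ways for the remaining managers, × 3! ways for the editors = 2 × 6 = 12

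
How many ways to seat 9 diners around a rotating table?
Circular: fix one position, arrange the rest. (9-1)! = 40320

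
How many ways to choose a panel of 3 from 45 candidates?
C(45,3) = 45!/(3!×42!) = 14190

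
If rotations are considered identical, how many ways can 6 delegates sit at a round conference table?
Circular: fix one position, arrange the rest. (6-1)! = 120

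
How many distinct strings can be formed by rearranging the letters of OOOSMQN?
7! / (1! × 1! × 1! × 3! × 1!) = 840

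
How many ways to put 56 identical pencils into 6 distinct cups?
C(56+6-1, 6-1) = C(61, 5) = 5949147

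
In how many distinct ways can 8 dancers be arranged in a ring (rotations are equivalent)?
Circular: fix one position, arrange the rest. (8-1)! = 5040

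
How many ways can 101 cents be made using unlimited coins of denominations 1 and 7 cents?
Coefficient of x^101 in 1/(1-x^1) · 1/(1-x^7). Use j coins of 7 for j = 0..⌊101/7⌋ = 14, the rest in 1s: 14 + 1 = 15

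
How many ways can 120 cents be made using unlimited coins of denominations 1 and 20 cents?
Coefficient of x^120 in 1/(1-x^1) · 1/(1-x^20). Use j coins of 20 for j = 0..⌊120/20⌋ = 6, the rest in 1s: 6 + 1 = 7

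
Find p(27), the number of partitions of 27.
Pentagonal recurrence p(n) = p(n-1) + p(n-2) - p(n-5) - p(n-7) + p(n-12) + p(n-15) - ... gives p(0..26) = 1, 1, 2, 3, 5, 7, 11, 15, 22, 30, 42, 56, 77, 101, 135, 176, 231, 297, 385, 490, 627, 792, 1002, 1255, 1575, 1958, 2436. p(27) = p(26) + p(25) - p(22) - p(20) + p(15) + p(12) - p(5) - p(1) = 2436 + 1958 - 1002 - 627 + 176 + 77 - 7 - 1 = 3010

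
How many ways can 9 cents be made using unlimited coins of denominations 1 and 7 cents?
Coefficient of x^9 in 1/(1-x^1) · 1/(1-x^7). Use j coins of 7 for j = 0..⌊9/7⌋ = 1, the rest in 1s: 1 + 1 = 2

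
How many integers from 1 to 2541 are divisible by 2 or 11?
⌊2541/2⌋ + ⌊2541/11⌋ - ⌊2541/22⌋ = 1270 + 231 - 115 = 1386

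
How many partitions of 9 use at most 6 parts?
By conjugation, equals partitions of 9 into parts ≤ 6. Let r_j(i) = number of partitions of i into parts ≤ j, for i = 0..9. r_1(i) = 1 for all i; r_j(i) = r_{j-1}(i) + r_j(i-j). Rows j = 2..6: ≤2: 1 1 2 2 3 3 4 4 5 5; ≤3: 1 1 2 3 4 5 7 8 10 12; ≤4: 1 1 2 3 5 6 9 11 15 18; ≤5: 1 1 2 3 5 7 10 13 18 23; ≤6: 1 1 2 3 5 7 11 14 20 26. r_6(9) = 26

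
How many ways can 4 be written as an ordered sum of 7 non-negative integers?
C(4+7-1, 7-1) = C(10, 6) = 210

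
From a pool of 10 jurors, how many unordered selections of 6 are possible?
C(10,6) = 10!/(6!×4!) = 210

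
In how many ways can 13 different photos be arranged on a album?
13! = 6227020800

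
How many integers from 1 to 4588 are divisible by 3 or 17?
⌊4588/3⌋ + ⌊4588/17⌋ - ⌊4588/51⌋ = 1529 + 269 - 89 = 1709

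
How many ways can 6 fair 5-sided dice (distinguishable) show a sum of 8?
Coefficient of x^8 in (x + x² + ... + x^5)^6. By inclusion-exclusion on dice exceeding 5: Σ_j (-1)^j C(6,j)·C(8-1-5j, 5) = C(6,0)·C(7,5) = 1·21 = 21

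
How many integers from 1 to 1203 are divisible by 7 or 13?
⌊1203/7⌋ + ⌊1203/13⌋ - ⌊1203/91⌋ = 171 + 92 - 13 = 250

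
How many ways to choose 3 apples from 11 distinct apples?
C(11,3) = 11!/(3!×8!) = 165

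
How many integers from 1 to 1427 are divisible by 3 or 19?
⌊1427/3⌋ + ⌊1427/19⌋ - ⌊1427/57⌋ = 475 + 75 - 25 = 525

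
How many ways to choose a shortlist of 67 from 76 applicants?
C(76,67) = 76!/(67!×9!) = 142466675900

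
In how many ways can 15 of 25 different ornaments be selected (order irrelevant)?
C(25,15) = 25!/(15!×10!) = 3268760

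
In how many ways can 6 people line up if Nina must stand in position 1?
Fix one position: (6-1)! = 120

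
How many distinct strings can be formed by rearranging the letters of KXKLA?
5! / (1! × 2! × 1! × 1!) = 60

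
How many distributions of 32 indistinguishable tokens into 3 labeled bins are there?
C(32+3-1, 3-1) = C(34, 2) = 561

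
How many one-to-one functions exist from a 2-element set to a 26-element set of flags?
P(26,2) = 26!/(26-2)! = 650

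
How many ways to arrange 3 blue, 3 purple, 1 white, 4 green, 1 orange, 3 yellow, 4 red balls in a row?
19! / (3! × 3! × 1! × 4! × 1! × 3! × 4!) = 977728752000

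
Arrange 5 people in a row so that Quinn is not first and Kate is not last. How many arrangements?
By inclusion-exclusion: 5! - 2×(5-1)! + (5-2)! = 120 - 48 + 6 = 78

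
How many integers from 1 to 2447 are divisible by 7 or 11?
⌊2447/7⌋ + ⌊2447/11⌋ - ⌊2447/77⌋ = 349 + 222 - 31 = 540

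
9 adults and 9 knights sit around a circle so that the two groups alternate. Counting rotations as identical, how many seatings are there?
Fix one of the adults: (9-1)! ways for the remaining adults, × 9! ways for the knights = 40320 × 362880 = 14631321600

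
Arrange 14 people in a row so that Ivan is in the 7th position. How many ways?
Fix one position: (14-1)! = 6227020800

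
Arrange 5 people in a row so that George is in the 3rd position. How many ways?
Fix one position: (5-1)! = 24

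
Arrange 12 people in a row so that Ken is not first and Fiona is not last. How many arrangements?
By inclusion-exclusion: 12! - 2×(12-1)! + (12-2)! = 479001600 - 79833600 + 3628800 = 402796800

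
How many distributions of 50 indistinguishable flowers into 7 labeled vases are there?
C(50+7-1, 7-1) = C(56, 6) = 32468436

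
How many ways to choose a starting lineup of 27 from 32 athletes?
C(32,27) = 32!/(27!×5!) = 201376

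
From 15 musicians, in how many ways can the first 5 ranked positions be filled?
P(15,5) = 15!/(15-5)! = 360360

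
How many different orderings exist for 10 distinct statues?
10! = 3628800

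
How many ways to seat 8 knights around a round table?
Circular: fix one position, arrange the rest. (8-1)! = 5040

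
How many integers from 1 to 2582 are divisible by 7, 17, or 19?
⌊2582/7⌋+⌊2582/17⌋+⌊2582/19⌋ - ⌊2582/119⌋-⌊2582/133⌋-⌊2582/323⌋ + ⌊2582/2261⌋ = 368+151+135 - 21-19-7 + 1 = 608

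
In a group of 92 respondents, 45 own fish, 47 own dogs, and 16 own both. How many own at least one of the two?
|A∪B| = |A| + |B| - |A∩B| = 45 + 47 - 16 = 76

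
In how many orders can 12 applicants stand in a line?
12! = 479001600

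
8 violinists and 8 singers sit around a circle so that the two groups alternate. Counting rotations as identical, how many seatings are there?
Fix one of the violinists: (8-1)! ways for the remaining violinists, × 8! ways for the singers = 5040 × 40320 = 203212800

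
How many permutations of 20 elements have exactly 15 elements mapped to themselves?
Choose the 15 fixed points C(20,15) = 15504, derange the rest: !5 = Σ_{j=0}^{5} (-1)^j·5!/j! = 120 - 120 + 60 - 20 + 5 - 1 = 44. Product = 15504 × 44 = 682176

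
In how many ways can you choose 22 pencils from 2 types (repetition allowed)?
C(22+2-1, 2-1) = C(23, 1) = 23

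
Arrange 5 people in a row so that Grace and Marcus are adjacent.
Treat as block: (5-1)! × 2! = 24 × 2 = 48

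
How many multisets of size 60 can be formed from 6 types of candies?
C(60+6-1, 6-1) = C(65, 5) = 8259888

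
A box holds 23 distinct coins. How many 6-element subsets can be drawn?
C(23,6) = 23!/(6!×17!) = 100947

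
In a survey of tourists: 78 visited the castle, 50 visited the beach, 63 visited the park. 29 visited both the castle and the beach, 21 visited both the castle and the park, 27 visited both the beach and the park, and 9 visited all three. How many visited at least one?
|A∪B∪C| = 78+50+63-29-21-27+9 = 123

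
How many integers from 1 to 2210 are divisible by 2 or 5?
⌊2210/2⌋ + ⌊2210/5⌋ - ⌊2210/10⌋ = 1105 + 442 - 221 = 1326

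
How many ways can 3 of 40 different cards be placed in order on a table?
P(40,3) = 40!/(40-3)! = 59280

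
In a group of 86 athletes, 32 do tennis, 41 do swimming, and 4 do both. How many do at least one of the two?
|A∪B| = |A| + |B| - |A∩B| = 32 + 41 - 4 = 69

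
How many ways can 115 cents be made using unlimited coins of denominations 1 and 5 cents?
Coefficient of x^115 in 1/(1-x^1) · 1/(1-x^5). Use j coins of 5 for j = 0..⌊115/5⌋ = 23, the rest in 1s: 23 + 1 = 24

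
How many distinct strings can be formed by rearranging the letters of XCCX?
4! / (2! × 2!) = 6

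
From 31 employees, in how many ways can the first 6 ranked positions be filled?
P(31,6) = 31!/(31-6)! = 530122320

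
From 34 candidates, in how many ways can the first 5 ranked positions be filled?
P(34,5) = 34!/(34-5)! = 33390720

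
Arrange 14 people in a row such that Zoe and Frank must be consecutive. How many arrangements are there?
Treat the 2 as one block: (14-2+1)! × 2! = 6227020800 × 2 = 12454041600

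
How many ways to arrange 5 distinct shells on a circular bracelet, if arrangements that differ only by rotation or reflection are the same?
(5-1)!/2 = 24/2 = 12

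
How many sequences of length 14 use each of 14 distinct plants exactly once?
14! = 87178291200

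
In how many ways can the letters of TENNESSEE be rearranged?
9! / (1! × 4! × 2! × 2!) = 3780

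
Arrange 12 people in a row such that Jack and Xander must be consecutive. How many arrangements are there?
Treat the 2 as one block: (12-2+1)! × 2! = 39916800 × 2 = 79833600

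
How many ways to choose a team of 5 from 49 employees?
C(49,5) = 49!/(5!×44!) = 1906884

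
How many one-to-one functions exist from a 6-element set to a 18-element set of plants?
P(18,6) = 18!/(18-6)! = 13366080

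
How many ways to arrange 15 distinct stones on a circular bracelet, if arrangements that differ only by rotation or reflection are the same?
(15-1)!/2 = 87178291200/2 = 43589145600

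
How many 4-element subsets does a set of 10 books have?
C(10,4) = 10!/(4!×6!) = 210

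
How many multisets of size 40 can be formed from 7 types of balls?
C(40+7-1, 7-1) = C(46, 6) = 9366819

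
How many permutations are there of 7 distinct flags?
7! = 5040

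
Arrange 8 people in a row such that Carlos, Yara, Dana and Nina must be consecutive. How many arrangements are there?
Treat the 4 as one block: (8-4+1)! × 4! = 120 × 24 = 2880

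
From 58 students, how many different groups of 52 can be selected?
C(58,52) = 58!/(52!×6!) = 40475358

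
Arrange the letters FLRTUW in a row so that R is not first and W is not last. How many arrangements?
By inclusion-exclusion: 6! - 2×(6-1)! + (6-2)! = 720 - 240 + 24 = 504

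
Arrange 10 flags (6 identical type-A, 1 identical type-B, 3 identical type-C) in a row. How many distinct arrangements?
10! / (6! × 1! × 3!) = 840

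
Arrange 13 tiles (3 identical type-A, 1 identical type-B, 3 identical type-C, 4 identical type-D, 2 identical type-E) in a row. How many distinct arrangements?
13! / (3! × 1! × 3! × 4! × 2!) = 3603600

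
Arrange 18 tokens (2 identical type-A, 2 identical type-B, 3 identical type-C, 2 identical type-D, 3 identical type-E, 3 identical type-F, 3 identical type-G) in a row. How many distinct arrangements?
18! / (2! × 2! × 3! × 2! × 3! × 3! × 3!) = 617512896000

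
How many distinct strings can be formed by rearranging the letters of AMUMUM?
6! / (2! × 1! × 3!) = 60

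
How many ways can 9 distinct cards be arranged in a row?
9! = 362880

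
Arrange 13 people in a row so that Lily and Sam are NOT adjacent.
Total - adjacent = 13! - (13-1)!×2 = 6227020800 - 958003200 = 5269017600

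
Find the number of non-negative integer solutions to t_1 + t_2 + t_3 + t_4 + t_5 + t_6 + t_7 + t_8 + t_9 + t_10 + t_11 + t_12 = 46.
C(46+12-1, 12-1) = C(57, 11) = 184509266760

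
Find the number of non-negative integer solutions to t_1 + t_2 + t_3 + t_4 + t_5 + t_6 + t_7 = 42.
C(42+7-1, 7-1) = C(48, 6) = 12271512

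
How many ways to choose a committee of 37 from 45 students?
C(45,37) = 45!/(37!×8!) = 215553195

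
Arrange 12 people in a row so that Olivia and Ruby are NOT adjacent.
Total - adjacent = 12! - (12-1)!×2 = 479001600 - 79833600 = 399168000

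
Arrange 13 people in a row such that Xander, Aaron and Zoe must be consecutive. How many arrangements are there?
Treat the 3 as one block: (13-3+1)! × 3! = 39916800 × 6 = 239500800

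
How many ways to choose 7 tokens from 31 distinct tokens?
C(31,7) = 31!/(7!×24!) = 2629575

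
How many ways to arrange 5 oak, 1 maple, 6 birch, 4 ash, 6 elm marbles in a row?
22! / (5! × 1! × 6! × 4! × 6!) = 752851139040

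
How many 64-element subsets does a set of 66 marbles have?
C(66,64) = 66!/(64!×2!) = 2145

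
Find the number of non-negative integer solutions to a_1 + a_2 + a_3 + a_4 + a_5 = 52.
C(52+5-1, 5-1) = C(56, 4) = 367290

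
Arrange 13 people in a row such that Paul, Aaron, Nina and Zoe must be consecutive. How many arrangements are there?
Treat the 4 as one block: (13-4+1)! × 4! = 3628800 × 24 = 87091200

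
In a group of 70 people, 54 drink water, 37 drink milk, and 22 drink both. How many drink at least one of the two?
|A∪B| = |A| + |B| - |A∩B| = 54 + 37 - 22 = 69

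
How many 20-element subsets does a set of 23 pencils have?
C(23,20) = 23!/(20!×3!) = 1771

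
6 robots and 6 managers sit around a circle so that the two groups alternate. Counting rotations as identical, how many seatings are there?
Fix one of the robots: (6-1)! ways for the remaining robots, × 6! ways for the managers = 120 × 720 = 86400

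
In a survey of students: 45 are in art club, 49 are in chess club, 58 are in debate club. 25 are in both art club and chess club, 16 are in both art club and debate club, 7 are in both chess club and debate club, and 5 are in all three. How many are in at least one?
|A∪B∪C| = 45+49+58-25-16-7+5 = 109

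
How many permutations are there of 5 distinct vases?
5! = 120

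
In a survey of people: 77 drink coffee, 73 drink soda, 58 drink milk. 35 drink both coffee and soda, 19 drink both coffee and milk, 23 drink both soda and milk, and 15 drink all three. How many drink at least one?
|A∪B∪C| = 77+73+58-35-19-23+15 = 146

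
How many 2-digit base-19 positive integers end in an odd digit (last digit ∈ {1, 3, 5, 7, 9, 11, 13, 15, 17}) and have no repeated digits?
Last∈{1,3,5,7,9,11,13,15,17}. Last=0: 0. Last nonzero: 9×17×P(17,0) = 153. Total = 153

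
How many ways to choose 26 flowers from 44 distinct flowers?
C(44,26) = 44!/(26!×18!) = 1029530696964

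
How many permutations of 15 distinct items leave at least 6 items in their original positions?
Exactly j fixed points: C(15,j)·!(15-j); sum over j ≥ 6 (derangement numbers via !m = (m-1)·(!(m-1) + !(m-2)): !0..!9 = 1, 0, 1, 2, 9, 44, 265, 1854, 14833, 133496). Σ_{j=6}^{15} C(15,j)·!(15-j) = C(15,6)·!9 + C(15,7)·!8 + C(15,8)·!7 + C(15,9)·!6 + C(15,10)·!5 + C(15,11)·!4 + C(15,12)·!3 + C(15,13)·!2 + C(15,14)·!1 + C(15,15)·!0 = 5005·133496 + 6435·14833 + 6435·1854 + 5005·265 + 3003·44 + 1365·9 + 455·2 + 105·1 + 15·0 + 1·1 = 777000083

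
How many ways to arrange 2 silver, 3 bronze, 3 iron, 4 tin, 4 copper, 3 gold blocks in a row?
19! / (2! × 3! × 3! × 4! × 4! × 3!) = 488864376000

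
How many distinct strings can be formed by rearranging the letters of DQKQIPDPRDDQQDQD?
16! / (1! × 1! × 5! × 2! × 1! × 6!) = 121080960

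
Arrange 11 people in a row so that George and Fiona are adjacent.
Treat as block: (11-1)! × 2! = 3628800 × 2 = 7257600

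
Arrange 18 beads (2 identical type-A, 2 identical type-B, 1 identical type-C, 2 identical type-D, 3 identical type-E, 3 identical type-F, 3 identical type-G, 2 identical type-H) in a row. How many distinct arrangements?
18! / (2! × 2! × 1! × 2! × 3! × 3! × 3! × 2!) = 1852538688000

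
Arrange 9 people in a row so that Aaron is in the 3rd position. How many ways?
Fix one position: (9-1)! = 40320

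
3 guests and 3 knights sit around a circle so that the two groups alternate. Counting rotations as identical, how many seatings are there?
Fix one of the guests: (3-1)! ways for the remaining guests, × 3! ways for the knights = 2 × 6 = 12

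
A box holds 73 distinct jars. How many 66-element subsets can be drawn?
C(73,66) = 73!/(66!×7!) = 1629348612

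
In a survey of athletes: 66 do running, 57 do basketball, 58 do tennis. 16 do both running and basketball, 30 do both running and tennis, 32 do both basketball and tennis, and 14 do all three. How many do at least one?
|A∪B∪C| = 66+57+58-16-30-32+14 = 117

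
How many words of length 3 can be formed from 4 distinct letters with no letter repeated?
P(4,3) = 4!/(4-3)! = 24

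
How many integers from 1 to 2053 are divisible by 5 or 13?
⌊2053/5⌋ + ⌊2053/13⌋ - ⌊2053/65⌋ = 410 + 157 - 31 = 536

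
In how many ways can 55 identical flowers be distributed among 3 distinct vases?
C(55+3-1, 3-1) = C(57, 2) = 1596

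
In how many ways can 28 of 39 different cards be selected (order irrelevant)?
C(39,28) = 39!/(28!×11!) = 1676056044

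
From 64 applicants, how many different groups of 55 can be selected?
C(64,55) = 64!/(55!×9!) = 27540584512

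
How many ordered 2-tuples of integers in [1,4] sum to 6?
Coefficient of x^6 in (x + x² + ... + x^4)^2. By inclusion-exclusion on dice exceeding 4: Σ_j (-1)^j C(2,j)·C(6-1-4j, 1) = C(2,0)·C(5,1) - C(2,1)·C(1,1) = 1·5 - 2·1 = 3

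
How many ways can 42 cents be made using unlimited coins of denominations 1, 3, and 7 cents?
Coefficient of x^42 in 1/(1-x^1) · 1/(1-x^3) · 1/(1-x^7). Case on j = number of 7-cent coins (j = 0..6); remainder r = 42 - 7j is made from {1,3} in ⌊r/3⌋+1 ways. r = 42, 35, 28, 21, 14, 7, 0 → 15 + 12 + 10 + 8 + 5 + 3 + 1 = 54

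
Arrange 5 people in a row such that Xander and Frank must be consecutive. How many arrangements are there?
Treat the 2 as one block: (5-2+1)! × 2! = 24 × 2 = 48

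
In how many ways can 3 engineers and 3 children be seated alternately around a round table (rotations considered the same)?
Fix one of the engineers: (3-1)! ways for the remaining engineers, × 3! ways for the children = 2 × 6 = 12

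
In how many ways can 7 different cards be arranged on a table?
7! = 5040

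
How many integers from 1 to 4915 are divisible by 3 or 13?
⌊4915/3⌋ + ⌊4915/13⌋ - ⌊4915/39⌋ = 1638 + 378 - 126 = 1890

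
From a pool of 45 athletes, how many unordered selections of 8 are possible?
C(45,8) = 45!/(8!×37!) = 215553195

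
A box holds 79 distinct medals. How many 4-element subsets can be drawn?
C(79,4) = 79!/(4!×75!) = 1502501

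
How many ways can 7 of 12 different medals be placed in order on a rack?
P(12,7) = 12!/(12-7)! = 3991680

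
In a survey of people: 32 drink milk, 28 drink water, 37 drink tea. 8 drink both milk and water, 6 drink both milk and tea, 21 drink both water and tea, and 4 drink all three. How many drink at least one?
|A∪B∪C| = 32+28+37-8-6-21+4 = 66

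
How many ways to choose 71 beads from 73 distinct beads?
C(73,71) = 73!/(71!×2!) = 2628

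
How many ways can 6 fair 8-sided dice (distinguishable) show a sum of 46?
Coefficient of x^46 in (x + x² + ... + x^8)^6. By inclusion-exclusion on dice exceeding 8: Σ_j (-1)^j C(6,j)·C(46-1-8j, 5) = C(6,0)·C(45,5) - C(6,1)·C(37,5) + C(6,2)·C(29,5) - C(6,3)·C(21,5) + C(6,4)·C(13,5) - C(6,5)·C(5,5) = 1·1221759 - 6·435897 + 15·118755 - 20·20349 + 15·1287 - 6·1 = 21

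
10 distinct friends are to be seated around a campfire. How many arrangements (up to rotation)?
Circular: fix one position, arrange the rest. (10-1)! = 362880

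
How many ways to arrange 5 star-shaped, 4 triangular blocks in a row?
9! / (5! × 4!) = 126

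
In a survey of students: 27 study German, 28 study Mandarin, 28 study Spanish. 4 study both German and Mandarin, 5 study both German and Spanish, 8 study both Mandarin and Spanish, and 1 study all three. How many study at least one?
|A∪B∪C| = 27+28+28-4-5-8+1 = 67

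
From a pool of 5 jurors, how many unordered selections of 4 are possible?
C(5,4) = 5!/(4!×1!) = 5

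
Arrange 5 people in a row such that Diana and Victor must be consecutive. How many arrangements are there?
Treat the 2 as one block: (5-2+1)! × 2! = 24 × 2 = 48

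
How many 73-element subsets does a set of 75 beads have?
C(75,73) = 75!/(73!×2!) = 2775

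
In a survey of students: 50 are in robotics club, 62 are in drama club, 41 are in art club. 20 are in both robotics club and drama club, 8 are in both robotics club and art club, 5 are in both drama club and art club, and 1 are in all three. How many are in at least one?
|A∪B∪C| = 50+62+41-20-8-5+1 = 121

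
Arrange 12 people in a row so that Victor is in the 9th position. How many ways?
Fix one position: (12-1)! = 39916800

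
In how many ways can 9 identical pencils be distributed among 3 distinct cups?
C(9+3-1, 3-1) = C(11, 2) = 55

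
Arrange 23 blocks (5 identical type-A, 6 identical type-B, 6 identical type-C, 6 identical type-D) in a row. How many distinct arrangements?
23! / (5! × 6! × 6! × 6!) = 577185873264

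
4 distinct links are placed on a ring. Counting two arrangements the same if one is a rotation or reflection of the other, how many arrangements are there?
(4-1)!/2 = 6/2 = 3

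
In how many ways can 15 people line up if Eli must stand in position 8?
Fix one position: (15-1)! = 87178291200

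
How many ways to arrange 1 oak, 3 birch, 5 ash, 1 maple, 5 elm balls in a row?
15! / (1! × 3! × 5! × 1! × 5!) = 15135120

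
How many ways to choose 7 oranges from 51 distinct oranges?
C(51,7) = 51!/(7!×44!) = 115775100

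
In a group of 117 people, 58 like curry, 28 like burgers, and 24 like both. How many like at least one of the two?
|A∪B| = |A| + |B| - |A∩B| = 58 + 28 - 24 = 62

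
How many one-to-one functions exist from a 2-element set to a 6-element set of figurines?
P(6,2) = 6!/(6-2)! = 30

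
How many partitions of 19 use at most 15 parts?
By conjugation, equals partitions of 19 into parts ≤ 15. Let r_j(i) = number of partitions of i into parts ≤ j, for i = 0..19. r_1(i) = 1 for all i; r_j(i) = r_{j-1}(i) + r_j(i-j). Rows j = 2..15: ≤2: 1 1 2 2 3 3 4 4 5 5 6 6 7 7 8 8 9 9 10 10; ≤3: 1 1 2 3 4 5 7 8 10 12 14 16 19 21 24 27 30 33 37 40; ≤4: 1 1 2 3 5 6 9 11 15 18 23 27 34 39 47 54 64 72 84 94; ≤5: 1 1 2 3 5 7 10 13 18 23 30 37 47 57 70 84 101 119 141 164; ≤6: 1 1 2 3 5 7 11 14 20 26 35 44 58 71 90 110 136 163 199 235; ≤7: 1 1 2 3 5 7 11 15 21 28 38 49 65 82 105 131 164 201 248 300; ≤8: 1 1 2 3 5 7 11 15 22 29 40 52 70 89 116 146 186 230 288 352; ≤9: 1 1 2 3 5 7 11 15 22 30 41 54 73 94 123 157 201 252 318 393; ≤10: 1 1 2 3 5 7 11 15 22 30 42 55 75 97 128 164 212 267 340 423; ≤11: 1 1 2 3 5 7 11 15 22 30 42 56 76 99 131 169 219 278 355 445; ≤12: 1 1 2 3 5 7 11 15 22 30 42 56 77 100 133 172 224 285 366 460; ≤13: 1 1 2 3 5 7 11 15 22 30 42 56 77 101 134 174 227 290 373 471; ≤14: 1 1 2 3 5 7 11 15 22 30 42 56 77 101 135 175 229 293 378 478; ≤15: 1 1 2 3 5 7 11 15 22 30 42 56 77 101 135 176 230 295 381 483. r_15(19) = 483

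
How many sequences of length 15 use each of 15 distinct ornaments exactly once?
15! = 1307674368000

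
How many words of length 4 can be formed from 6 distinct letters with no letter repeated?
P(6,4) = 6!/(6-4)! = 360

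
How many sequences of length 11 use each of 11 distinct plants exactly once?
11! = 39916800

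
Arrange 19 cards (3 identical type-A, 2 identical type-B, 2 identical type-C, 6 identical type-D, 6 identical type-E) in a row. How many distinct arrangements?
19! / (3! × 2! × 2! × 6! × 6!) = 9777287520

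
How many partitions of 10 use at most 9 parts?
By conjugation, equals partitions of 10 into parts ≤ 9. Let r_j(i) = number of partitions of i into parts ≤ j, for i = 0..10. r_1(i) = 1 for all i; r_j(i) = r_{j-1}(i) + r_j(i-j). Rows j = 2..9: ≤2: 1 1 2 2 3 3 4 4 5 5 6; ≤3: 1 1 2 3 4 5 7 8 10 12 14; ≤4: 1 1 2 3 5 6 9 11 15 18 23; ≤5: 1 1 2 3 5 7 10 13 18 23 30; ≤6: 1 1 2 3 5 7 11 14 20 26 35; ≤7: 1 1 2 3 5 7 11 15 21 28 38; ≤8: 1 1 2 3 5 7 11 15 22 29 40; ≤9: 1 1 2 3 5 7 11 15 22 30 41. r_9(10) = 41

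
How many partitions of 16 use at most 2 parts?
By conjugation, equals partitions of 16 into parts ≤ 2. Let r_j(i) = number of partitions of i into parts ≤ j, for i = 0..16. r_1(i) = 1 for all i; r_j(i) = r_{j-1}(i) + r_j(i-j). Rows j = 2..2: ≤2: 1 1 2 2 3 3 4 4 5 5 6 6 7 7 8 8 9. r_2(16) = 9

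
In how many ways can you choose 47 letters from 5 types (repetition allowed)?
C(47+5-1, 5-1) = C(51, 4) = 249900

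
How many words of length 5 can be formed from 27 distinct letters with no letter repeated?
P(27,5) = 27!/(27-5)! = 9687600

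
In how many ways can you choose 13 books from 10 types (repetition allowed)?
C(13+10-1, 10-1) = C(22, 9) = 497420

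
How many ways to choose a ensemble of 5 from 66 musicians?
C(66,5) = 66!/(5!×61!) = 8936928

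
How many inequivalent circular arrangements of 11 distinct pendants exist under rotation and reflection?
(11-1)!/2 = 3628800/2 = 1814400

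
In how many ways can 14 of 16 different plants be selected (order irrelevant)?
C(16,14) = 16!/(14!×2!) = 120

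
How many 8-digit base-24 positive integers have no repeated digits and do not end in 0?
Last digit: 23 nonzero choices. First digit: 22 (nonzero, ≠last). Middle 6: P(22,6) = 53721360. Total = 27183008160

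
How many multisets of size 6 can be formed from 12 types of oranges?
C(6+12-1, 12-1) = C(17, 11) = 12376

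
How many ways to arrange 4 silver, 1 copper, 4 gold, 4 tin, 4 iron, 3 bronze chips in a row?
20! / (4! × 1! × 4! × 4! × 4! × 3!) = 1222160940000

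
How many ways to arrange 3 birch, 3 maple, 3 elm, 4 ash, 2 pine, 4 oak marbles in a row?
19! / (3! × 3! × 3! × 4! × 2! × 4!) = 488864376000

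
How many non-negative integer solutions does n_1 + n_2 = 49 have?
C(49+2-1, 2-1) = C(50, 1) = 50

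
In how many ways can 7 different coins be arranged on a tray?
7! = 5040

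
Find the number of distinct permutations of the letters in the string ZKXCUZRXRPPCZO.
14! / (1! × 2! × 2! × 2! × 1! × 2! × 3! × 1!) = 908107200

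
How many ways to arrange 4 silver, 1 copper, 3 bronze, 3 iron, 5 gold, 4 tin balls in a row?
20! / (4! × 1! × 3! × 3! × 5! × 4!) = 977728752000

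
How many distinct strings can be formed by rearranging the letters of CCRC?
4! / (1! × 3!) = 4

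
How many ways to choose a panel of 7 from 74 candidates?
C(74,7) = 74!/(7!×67!) = 1799579064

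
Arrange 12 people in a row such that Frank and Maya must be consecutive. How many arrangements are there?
Treat the 2 as one block: (12-2+1)! × 2! = 39916800 × 2 = 79833600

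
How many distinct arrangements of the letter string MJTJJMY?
7! / (3! × 1! × 1! × 2!) = 420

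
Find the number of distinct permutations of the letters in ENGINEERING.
11! / (3! × 3! × 2! × 2! × 1!) = 277200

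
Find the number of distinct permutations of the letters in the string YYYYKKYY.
8! / (2! × 6!) = 28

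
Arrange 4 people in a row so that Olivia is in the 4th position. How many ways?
Fix one position: (4-1)! = 6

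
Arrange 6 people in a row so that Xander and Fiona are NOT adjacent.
Total - adjacent = 6! - (6-1)!×2 = 720 - 240 = 480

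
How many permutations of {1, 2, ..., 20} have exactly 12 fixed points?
Choose the 12 fixed points C(20,12) = 125970, derange the rest: !8 = Σ_{j=0}^{8} (-1)^j·8!/j! = 40320 - 40320 + 20160 - 6720 + 1680 - 336 + 56 - 8 + 1 = 14833. Product = 125970 × 14833 = 1868513010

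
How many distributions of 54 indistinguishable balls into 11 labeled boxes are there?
C(54+11-1, 11-1) = C(64, 10) = 151473214816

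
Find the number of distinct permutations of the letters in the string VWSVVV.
6! / (1! × 4! × 1!) = 30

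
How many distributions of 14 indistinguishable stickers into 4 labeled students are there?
C(14+4-1, 4-1) = C(17, 3) = 680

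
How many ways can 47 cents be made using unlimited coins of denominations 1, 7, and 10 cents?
Coefficient of x^47 in 1/(1-x^1) · 1/(1-x^7) · 1/(1-x^10). Case on j = number of 10-cent coins (j = 0..4); remainder r = 47 - 10j is made from {1,7} in ⌊r/7⌋+1 ways. r = 47, 37, 27, 17, 7 → 7 + 6 + 4 + 3 + 2 = 22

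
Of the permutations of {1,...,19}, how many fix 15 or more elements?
Exactly j fixed points: C(19,j)·!(19-j); sum over j ≥ 15 (derangement numbers via !m = (m-1)·(!(m-1) + !(m-2)): !0..!4 = 1, 0, 1, 2, 9). Σ_{j=15}^{19} C(19,j)·!(19-j) = C(19,15)·!4 + C(19,16)·!3 + C(19,17)·!2 + C(19,18)·!1 + C(19,19)·!0 = 3876·9 + 969·2 + 171·1 + 19·0 + 1·1 = 36994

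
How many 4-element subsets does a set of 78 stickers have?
C(78,4) = 78!/(4!×74!) = 1426425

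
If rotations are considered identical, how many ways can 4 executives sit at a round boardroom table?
Circular: fix one position, arrange the rest. (4-1)! = 6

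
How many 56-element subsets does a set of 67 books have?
C(67,56) = 67!/(56!×11!) = 1285063345176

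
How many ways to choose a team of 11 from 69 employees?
C(69,11) = 69!/(11!×58!) = 1823810410032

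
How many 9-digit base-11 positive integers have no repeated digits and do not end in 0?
Last digit: 10 nonzero choices. First digit: 9 (nonzero, ≠last). Middle 7: P(9,7) = 181440. Total = 16329600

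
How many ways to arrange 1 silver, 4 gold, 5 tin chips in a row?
10! / (1! × 4! × 5!) = 1260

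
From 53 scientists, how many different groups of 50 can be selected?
C(53,50) = 53!/(50!×3!) = 23426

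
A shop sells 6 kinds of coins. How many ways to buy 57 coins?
C(57+6-1, 6-1) = C(62, 5) = 6471002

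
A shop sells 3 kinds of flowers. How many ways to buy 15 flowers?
C(15+3-1, 3-1) = C(17, 2) = 136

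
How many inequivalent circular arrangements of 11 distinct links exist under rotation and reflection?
(11-1)!/2 = 3628800/2 = 1814400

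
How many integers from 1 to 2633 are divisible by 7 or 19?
⌊2633/7⌋ + ⌊2633/19⌋ - ⌊2633/133⌋ = 376 + 138 - 19 = 495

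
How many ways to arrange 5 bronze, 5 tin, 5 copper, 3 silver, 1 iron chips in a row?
19! / (5! × 5! × 5! × 3! × 1!) = 11732745024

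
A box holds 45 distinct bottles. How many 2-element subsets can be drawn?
C(45,2) = 45!/(2!×43!) = 990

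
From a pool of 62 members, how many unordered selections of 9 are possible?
C(62,9) = 62!/(9!×53!) = 20286591270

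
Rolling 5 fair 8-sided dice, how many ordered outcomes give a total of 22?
Coefficient of x^22 in (x + x² + ... + x^8)^5. By inclusion-exclusion on dice exceeding 8: Σ_j (-1)^j C(5,j)·C(22-1-8j, 4) = C(5,0)·C(21,4) - C(5,1)·C(13,4) + C(5,2)·C(5,4) = 1·5985 - 5·715 + 10·5 = 2460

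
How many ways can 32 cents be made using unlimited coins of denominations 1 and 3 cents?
Coefficient of x^32 in 1/(1-x^1) · 1/(1-x^3). Use j coins of 3 for j = 0..⌊32/3⌋ = 10, the rest in 1s: 10 + 1 = 11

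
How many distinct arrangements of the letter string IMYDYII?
7! / (1! × 3! × 1! × 2!) = 420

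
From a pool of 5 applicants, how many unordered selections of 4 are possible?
C(5,4) = 5!/(4!×1!) = 5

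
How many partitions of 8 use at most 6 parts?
By conjugation, equals partitions of 8 into parts ≤ 6. Let r_j(i) = number of partitions of i into parts ≤ j, for i = 0..8. r_1(i) = 1 for all i; r_j(i) = r_{j-1}(i) + r_j(i-j). Rows j = 2..6: ≤2: 1 1 2 2 3 3 4 4 5; ≤3: 1 1 2 3 4 5 7 8 10; ≤4: 1 1 2 3 5 6 9 11 15; ≤5: 1 1 2 3 5 7 10 13 18; ≤6: 1 1 2 3 5 7 11 14 20. r_6(8) = 20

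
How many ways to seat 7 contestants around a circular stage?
Circular: fix one position, arrange the rest. (7-1)! = 720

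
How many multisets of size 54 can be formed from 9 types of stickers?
C(54+9-1, 9-1) = C(62, 8) = 3381098545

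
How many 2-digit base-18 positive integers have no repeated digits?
First digit: 17 choices (nonzero). Then descending: 17 × 17 = 289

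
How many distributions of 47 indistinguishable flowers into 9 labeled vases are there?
C(47+9-1, 9-1) = C(55, 8) = 1217566350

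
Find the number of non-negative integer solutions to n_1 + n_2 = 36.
C(36+2-1, 2-1) = C(37, 1) = 37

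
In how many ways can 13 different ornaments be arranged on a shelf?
13! = 6227020800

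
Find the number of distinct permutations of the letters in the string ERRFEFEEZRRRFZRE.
16! / (6! × 5! × 3! × 2!) = 20180160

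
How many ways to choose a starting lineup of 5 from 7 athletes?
C(7,5) = 7!/(5!×2!) = 21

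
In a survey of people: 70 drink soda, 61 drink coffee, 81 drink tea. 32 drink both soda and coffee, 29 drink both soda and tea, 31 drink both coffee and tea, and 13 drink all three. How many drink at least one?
|A∪B∪C| = 70+61+81-32-29-31+13 = 133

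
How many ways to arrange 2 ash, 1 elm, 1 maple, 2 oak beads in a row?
6! / (2! × 1! × 1! × 2!) = 180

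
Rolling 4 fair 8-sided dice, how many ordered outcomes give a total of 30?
Coefficient of x^30 in (x + x² + ... + x^8)^4. By inclusion-exclusion on dice exceeding 8: Σ_j (-1)^j C(4,j)·C(30-1-8j, 3) = C(4,0)·C(29,3) - C(4,1)·C(21,3) + C(4,2)·C(13,3) - C(4,3)·C(5,3) = 1·3654 - 4·1330 + 6·286 - 4·10 = 10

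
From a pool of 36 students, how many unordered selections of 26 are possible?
C(36,26) = 36!/(26!×10!) = 254186856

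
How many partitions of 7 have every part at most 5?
Let r_j(i) = number of partitions of i into parts ≤ j, for i = 0..7. r_1(i) = 1 for all i; r_j(i) = r_{j-1}(i) + r_j(i-j). Rows j = 2..5: ≤2: 1 1 2 2 3 3 4 4; ≤3: 1 1 2 3 4 5 7 8; ≤4: 1 1 2 3 5 6 9 11; ≤5: 1 1 2 3 5 7 10 13. r_5(7) = 13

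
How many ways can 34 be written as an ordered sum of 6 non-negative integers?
C(34+6-1, 6-1) = C(39, 5) = 575757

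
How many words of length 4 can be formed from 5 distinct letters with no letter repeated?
P(5,4) = 5!/(5-4)! = 120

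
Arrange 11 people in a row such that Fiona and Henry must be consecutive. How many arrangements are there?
Treat the 2 as one block: (11-2+1)! × 2! = 3628800 × 2 = 7257600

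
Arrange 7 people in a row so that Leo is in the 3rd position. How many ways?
Fix one position: (7-1)! = 720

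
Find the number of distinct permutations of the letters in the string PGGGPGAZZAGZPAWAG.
17! / (4! × 6! × 3! × 1! × 3!) = 571771200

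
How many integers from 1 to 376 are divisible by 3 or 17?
⌊376/3⌋ + ⌊376/17⌋ - ⌊376/51⌋ = 125 + 22 - 7 = 140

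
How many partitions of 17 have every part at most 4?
Let r_j(i) = number of partitions of i into parts ≤ j, for i = 0..17. r_1(i) = 1 for all i; r_j(i) = r_{j-1}(i) + r_j(i-j). Rows j = 2..4: ≤2: 1 1 2 2 3 3 4 4 5 5 6 6 7 7 8 8 9 9; ≤3: 1 1 2 3 4 5 7 8 10 12 14 16 19 21 24 27 30 33; ≤4: 1 1 2 3 5 6 9 11 15 18 23 27 34 39 47 54 64 72. r_4(17) = 72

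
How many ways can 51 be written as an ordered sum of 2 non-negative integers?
C(51+2-1, 2-1) = C(52, 1) = 52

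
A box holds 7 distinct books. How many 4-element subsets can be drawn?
C(7,4) = 7!/(4!×3!) = 35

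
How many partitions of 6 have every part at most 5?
Let r_j(i) = number of partitions of i into parts ≤ j, for i = 0..6. r_1(i) = 1 for all i; r_j(i) = r_{j-1}(i) + r_j(i-j). Rows j = 2..5: ≤2: 1 1 2 2 3 3 4; ≤3: 1 1 2 3 4 5 7; ≤4: 1 1 2 3 5 6 9; ≤5: 1 1 2 3 5 7 10. r_5(6) = 10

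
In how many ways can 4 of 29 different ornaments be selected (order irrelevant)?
C(29,4) = 29!/(4!×25!) = 23751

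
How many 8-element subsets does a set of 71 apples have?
C(71,8) = 71!/(8!×63!) = 10639125640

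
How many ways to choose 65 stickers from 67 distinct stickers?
C(67,65) = 67!/(65!×2!) = 2211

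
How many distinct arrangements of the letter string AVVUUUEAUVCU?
12! / (1! × 3! × 5! × 2! × 1!) = 332640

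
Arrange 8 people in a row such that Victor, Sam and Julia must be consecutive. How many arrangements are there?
Treat the 3 as one block: (8-3+1)! × 3! = 720 × 6 = 4320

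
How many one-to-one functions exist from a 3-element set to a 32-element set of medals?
P(32,3) = 32!/(32-3)! = 29760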